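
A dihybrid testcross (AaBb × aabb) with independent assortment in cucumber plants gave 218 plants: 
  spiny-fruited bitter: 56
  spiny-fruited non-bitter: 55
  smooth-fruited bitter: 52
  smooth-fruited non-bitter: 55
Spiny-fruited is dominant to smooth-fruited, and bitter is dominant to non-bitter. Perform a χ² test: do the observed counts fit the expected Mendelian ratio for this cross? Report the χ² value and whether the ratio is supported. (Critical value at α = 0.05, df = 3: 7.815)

0.165; consistent

A dihybrid testcross with independent assortment gives a 1:1:1:1 ratio.
The 1:1:1:1 ratio has 4 parts, so with N = 218 the expected counts are:
  spiny-fruited bitter: 218 × 1/4 = 54.5
  spiny-fruited non-bitter: 218 × 1/4 = 54.5
  smooth-fruited bitter: 218 × 1/4 = 54.5
  smooth-fruited non-bitter: 218 × 1/4 = 54.5
χ² = Σ (O − E)² / E
  spiny-fruited bitter: (56 − 54.5)² / 54.5 = 0.0413
  spiny-fruited non-bitter: (55 − 54.5)² / 54.5 = 0.0046
  smooth-fruited bitter: (52 − 54.5)² / 54.5 = 0.1147
  smooth-fruited non-bitter: (55 − 54.5)² / 54.5 = 0.0046
χ² = 0.0413 + 0.0046 + 0.1147 + 0.0046 = 0.1652 ≈ 0.165
Degrees of freedom = 4 − 1 = 3; critical value at α = 0.05 is 7.815.
Since 0.165 < 7.815, we fail to reject the null hypothesis — the data are consistent with the 1:1:1:1 ratio.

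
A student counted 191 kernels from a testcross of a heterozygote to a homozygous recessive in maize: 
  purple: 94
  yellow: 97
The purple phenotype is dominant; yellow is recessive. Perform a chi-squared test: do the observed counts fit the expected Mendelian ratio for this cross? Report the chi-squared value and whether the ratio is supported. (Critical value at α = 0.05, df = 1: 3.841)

A testcross of a heterozygote (Aa × aa) gives a 1:1 phenotypic ratio.
Total ratio parts = 2. Expected numbers out of 191:
  purple: 191 × 1/2 = 95.5
  yellow: 191 × 1/2 = 95.5
χ² = Σ (O − E)² / E
  purple: (94 − 95.5)² / 95.5 = 0.0236
  yellow: (97 − 95.5)² / 95.5 = 0.0236
χ² = 0.0236 + 0.0236 = 0.0472 ≈ 0.047
Degrees of freedom = 2 − 1 = 1; critical value at α = 0.05 is 3.841.
Since 0.047 < 3.841, we fail to reject the null hypothesis — the data are consistent with the 1:1 ratio.

0.047; consistent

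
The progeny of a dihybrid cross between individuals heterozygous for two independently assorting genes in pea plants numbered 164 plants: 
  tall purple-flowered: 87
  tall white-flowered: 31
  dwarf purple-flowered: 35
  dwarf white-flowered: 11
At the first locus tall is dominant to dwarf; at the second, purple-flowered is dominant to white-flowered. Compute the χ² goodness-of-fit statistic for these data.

0.943

A dihybrid F₂ with independent assortment and complete dominance at both loci gives a 9:3:3:1 phenotypic ratio.
Expected counts for N = 164 under a 9:3:3:1 ratio (total parts = 16):
  tall purple-flowered: 164 × 9/16 = 92.25
  tall white-flowered: 164 × 3/16 = 30.75
  dwarf purple-flowered: 164 × 3/16 = 30.75
  dwarf white-flowered: 164 × 1/16 = 10.25
χ² = Σ (O − E)² / E
  tall purple-flowered: (87 − 92.25)² / 92.25 = 0.2988
  tall white-flowered: (31 − 30.75)² / 30.75 = 0.0020
  dwarf purple-flowered: (35 − 30.75)² / 30.75 = 0.5874
  dwarf white-flowered: (11 − 10.25)² / 10.25 = 0.0549
χ² = 0.2988 + 0.0020 + 0.5874 + 0.0549 = 0.9431 ≈ 0.943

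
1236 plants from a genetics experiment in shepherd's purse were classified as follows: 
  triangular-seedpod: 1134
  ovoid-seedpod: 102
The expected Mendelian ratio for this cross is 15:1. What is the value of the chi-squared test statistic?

8.458

Expected counts for N = 1236 under a 15:1 ratio (total parts = 16):
  triangular-seedpod: 1236 × 15/16 = 1158.75
  ovoid-seedpod: 1236 × 1/16 = 77.25
χ² = Σ (O − E)² / E
  triangular-seedpod: (1134 − 1158.75)² / 1158.75 = 0.5286
  ovoid-seedpod: (102 − 77.25)² / 77.25 = 7.9296
χ² = 0.5286 + 7.9296 = 8.4582 ≈ 8.458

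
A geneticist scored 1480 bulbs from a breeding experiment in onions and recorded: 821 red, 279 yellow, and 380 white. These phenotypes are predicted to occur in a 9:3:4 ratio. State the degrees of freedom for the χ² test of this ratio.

A goodness-of-fit test with 3 phenotype classes has df = 3 − 1 = 2.

2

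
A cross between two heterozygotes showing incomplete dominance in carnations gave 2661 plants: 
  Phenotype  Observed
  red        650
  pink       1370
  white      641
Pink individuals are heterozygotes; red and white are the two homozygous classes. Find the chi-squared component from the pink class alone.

With incomplete dominance, a heterozygote × heterozygote cross gives a 1:2:1 phenotypic ratio.
Expected counts for N = 2661 under a 1:2:1 ratio (total parts = 4):
  red: 2661 × 1/4 = 665.25
  pink: 2661 × 2/4 = 1330.5
  white: 2661 × 1/4 = 665.25
Contribution of pink: (1370 − 1330.5)² / 1330.5 = 1.1727

1.173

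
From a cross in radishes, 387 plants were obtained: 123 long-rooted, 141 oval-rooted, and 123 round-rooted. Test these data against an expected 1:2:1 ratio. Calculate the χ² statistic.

Under the 1:2:1 hypothesis (Σ ratio = 4, N = 387):
  long-rooted: 387 × 1/4 = 96.75
  oval-rooted: 387 × 2/4 = 193.5
  round-rooted: 387 × 1/4 = 96.75
χ² = Σ (O − E)² / E
  long-rooted: (123 − 96.75)² / 96.75 = 7.1221
  oval-rooted: (141 − 193.5)² / 193.5 = 14.2442
  round-rooted: (123 − 96.75)² / 96.75 = 7.1221
χ² = 7.1221 + 14.2442 + 7.1221 = 28.4884 ≈ 28.488

28.488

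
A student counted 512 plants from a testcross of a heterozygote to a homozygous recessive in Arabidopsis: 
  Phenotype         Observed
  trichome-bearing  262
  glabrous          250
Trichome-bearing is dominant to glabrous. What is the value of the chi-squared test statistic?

A testcross of a heterozygote (Aa × aa) gives a 1:1 phenotypic ratio.
The 1:1 ratio has 2 parts, so with N = 512 the expected counts are:
  trichome-bearing: 512 × 1/2 = 256
  glabrous: 512 × 1/2 = 256
χ² = Σ (O − E)² / E
  trichome-bearing: (262 − 256)² / 256 = 0.1406
  glabrous: (250 − 256)² / 256 = 0.1406
χ² = 0.1406 + 0.1406 = 0.2812 ≈ 0.281

0.281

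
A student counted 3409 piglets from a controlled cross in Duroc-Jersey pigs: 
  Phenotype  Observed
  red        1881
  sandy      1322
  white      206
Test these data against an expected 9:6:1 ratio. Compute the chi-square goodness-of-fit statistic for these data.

2.420

The 9:6:1 ratio has 16 parts, so with N = 3409 the expected counts are:
  red: 3409 × 9/16 = 1917.5625
  sandy: 3409 × 6/16 = 1278.375
  white: 3409 × 1/16 = 213.0625
χ² = Σ (O − E)² / E
  red: (1881 − 1917.5625)² / 1917.5625 = 0.6971
  sandy: (1322 − 1278.375)² / 1278.375 = 1.4887
  white: (206 − 213.0625)² / 213.0625 = 0.2341
χ² = 0.6971 + 1.4887 + 0.2341 = 2.4199 ≈ 2.420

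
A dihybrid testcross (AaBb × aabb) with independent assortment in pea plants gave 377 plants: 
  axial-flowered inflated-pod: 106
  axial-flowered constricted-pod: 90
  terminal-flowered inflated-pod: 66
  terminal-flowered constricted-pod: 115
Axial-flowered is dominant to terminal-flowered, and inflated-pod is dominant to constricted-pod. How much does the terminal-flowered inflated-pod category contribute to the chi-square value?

A dihybrid testcross with independent assortment gives a 1:1:1:1 ratio.
Under the 1:1:1:1 hypothesis (Σ ratio = 4, N = 377):
  axial-flowered inflated-pod: 377 × 1/4 = 94.25
  axial-flowered constricted-pod: 377 × 1/4 = 94.25
  terminal-flowered inflated-pod: 377 × 1/4 = 94.25
  terminal-flowered constricted-pod: 377 × 1/4 = 94.25
Contribution of terminal-flowered inflated-pod: (66 − 94.25)² / 94.25 = 8.4675

8.468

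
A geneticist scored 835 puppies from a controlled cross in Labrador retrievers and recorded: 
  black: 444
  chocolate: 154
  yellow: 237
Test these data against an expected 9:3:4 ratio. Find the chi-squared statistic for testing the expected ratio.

Under the 9:3:4 hypothesis (Σ ratio = 16, N = 835):
  black: 835 × 9/16 = 469.6875
  chocolate: 835 × 3/16 = 156.5625
  yellow: 835 × 4/16 = 208.75
χ² = Σ (O − E)² / E
  black: (444 − 469.6875)² / 469.6875 = 1.4049
  chocolate: (154 − 156.5625)² / 156.5625 = 0.0419
  yellow: (237 − 208.75)² / 208.75 = 3.8231
χ² = 1.4049 + 0.0419 + 3.8231 = 5.2699 ≈ 5.270

5.270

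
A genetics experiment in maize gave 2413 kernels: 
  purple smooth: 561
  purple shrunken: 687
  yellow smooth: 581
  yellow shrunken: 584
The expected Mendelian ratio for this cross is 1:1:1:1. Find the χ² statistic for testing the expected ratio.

16.021

The 1:1:1:1 ratio has 4 parts, so with N = 2413 the expected counts are:
  purple smooth: 2413 × 1/4 = 603.25
  purple shrunken: 2413 × 1/4 = 603.25
  yellow smooth: 2413 × 1/4 = 603.25
  yellow shrunken: 2413 × 1/4 = 603.25
χ² = Σ (O − E)² / E
  purple smooth: (561 − 603.25)² / 603.25 = 2.9591
  purple shrunken: (687 − 603.25)² / 603.25 = 11.6271
  yellow smooth: (581 − 603.25)² / 603.25 = 0.8207
  yellow shrunken: (584 − 603.25)² / 603.25 = 0.6143
χ² = 2.9591 + 11.6271 + 0.8207 + 0.6143 = 16.0212 ≈ 16.021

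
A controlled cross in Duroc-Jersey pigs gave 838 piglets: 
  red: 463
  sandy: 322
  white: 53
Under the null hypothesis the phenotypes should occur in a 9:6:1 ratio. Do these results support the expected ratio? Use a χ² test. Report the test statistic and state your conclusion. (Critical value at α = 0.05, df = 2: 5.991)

0.347; consistent

Expected counts for N = 838 under a 9:6:1 ratio (total parts = 16):
  red: 838 × 9/16 = 471.375
  sandy: 838 × 6/16 = 314.25
  white: 838 × 1/16 = 52.375
χ² = Σ (O − E)² / E
  red: (463 − 471.375)² / 471.375 = 0.1488
  sandy: (322 − 314.25)² / 314.25 = 0.1911
  white: (53 − 52.375)² / 52.375 = 0.0075
χ² = 0.1488 + 0.1911 + 0.0075 = 0.3474 ≈ 0.347
Degrees of freedom = 3 − 1 = 2; critical value at α = 0.05 is 5.991.
Since 0.347 < 5.991, we fail to reject the null hypothesis — the data are consistent with the 9:6:1 ratio.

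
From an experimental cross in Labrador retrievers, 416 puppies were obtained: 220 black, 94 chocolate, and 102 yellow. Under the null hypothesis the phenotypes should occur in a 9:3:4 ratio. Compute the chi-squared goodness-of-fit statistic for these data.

4.158

Under the 9:3:4 hypothesis (Σ ratio = 16, N = 416):
  black: 416 × 9/16 = 234
  chocolate: 416 × 3/16 = 78
  yellow: 416 × 4/16 = 104
χ² = Σ (O − E)² / E
  black: (220 − 234)² / 234 = 0.8376
  chocolate: (94 − 78)² / 78 = 3.2821
  yellow: (102 − 104)² / 104 = 0.0385
χ² = 0.8376 + 3.2821 + 0.0385 = 4.1582 ≈ 4.158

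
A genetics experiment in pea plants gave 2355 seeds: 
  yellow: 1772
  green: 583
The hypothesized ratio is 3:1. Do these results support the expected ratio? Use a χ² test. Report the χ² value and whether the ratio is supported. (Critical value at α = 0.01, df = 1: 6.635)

0.075; consistent

Under the 3:1 hypothesis (Σ ratio = 4, N = 2355):
  yellow: 2355 × 3/4 = 1766.25
  green: 2355 × 1/4 = 588.75
χ² = Σ (O − E)² / E
  yellow: (1772 − 1766.25)² / 1766.25 = 0.0187
  green: (583 − 588.75)² / 588.75 = 0.0562
χ² = 0.0187 + 0.0562 = 0.0749 ≈ 0.075
Degrees of freedom = 2 − 1 = 1; critical value at α = 0.01 is 6.635.
Since 0.075 < 6.635, we fail to reject the null hypothesis — the data are consistent with the 3:1 ratio.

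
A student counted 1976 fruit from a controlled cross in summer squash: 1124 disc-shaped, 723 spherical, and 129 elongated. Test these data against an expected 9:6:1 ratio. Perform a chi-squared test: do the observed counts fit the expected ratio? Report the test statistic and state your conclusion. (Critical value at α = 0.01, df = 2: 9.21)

Total ratio parts = 16. Expected numbers out of 1976:
  disc-shaped: 1976 × 9/16 = 1111.5
  spherical: 1976 × 6/16 = 741
  elongated: 1976 × 1/16 = 123.5
χ² = Σ (O − E)² / E
  disc-shaped: (1124 − 1111.5)² / 1111.5 = 0.1406
  spherical: (723 − 741)² / 741 = 0.4372
  elongated: (129 − 123.5)² / 123.5 = 0.2449
χ² = 0.1406 + 0.4372 + 0.2449 = 0.8227 ≈ 0.823
Degrees of freedom = 3 − 1 = 2; critical value at α = 0.01 is 9.21.
Since 0.823 < 9.21, we fail to reject the null hypothesis — the data are consistent with the 9:6:1 ratio.

0.823; consistent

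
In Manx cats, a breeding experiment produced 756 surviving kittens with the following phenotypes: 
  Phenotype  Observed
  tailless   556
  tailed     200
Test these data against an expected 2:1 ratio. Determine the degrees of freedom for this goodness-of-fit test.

1

A goodness-of-fit test with 2 phenotype classes has df = 2 − 1 = 1.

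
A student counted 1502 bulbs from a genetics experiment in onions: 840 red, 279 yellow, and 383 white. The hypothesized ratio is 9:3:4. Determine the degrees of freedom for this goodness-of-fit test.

2

A goodness-of-fit test with 3 phenotype classes has df = 3 − 1 = 2.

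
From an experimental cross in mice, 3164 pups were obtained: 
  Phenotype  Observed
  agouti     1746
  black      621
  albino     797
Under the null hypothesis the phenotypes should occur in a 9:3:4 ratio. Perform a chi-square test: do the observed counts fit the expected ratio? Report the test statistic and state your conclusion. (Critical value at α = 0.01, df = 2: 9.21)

The 9:3:4 ratio has 16 parts, so with N = 3164 the expected counts are:
  agouti: 3164 × 9/16 = 1779.75
  black: 3164 × 3/16 = 593.25
  albino: 3164 × 4/16 = 791
χ² = Σ (O − E)² / E
  agouti: (1746 − 1779.75)² / 1779.75 = 0.6400
  black: (621 − 593.25)² / 593.25 = 1.2980
  albino: (797 − 791)² / 791 = 0.0455
χ² = 0.6400 + 1.2980 + 0.0455 = 1.9835 ≈ 1.984
Degrees of freedom = 3 − 1 = 2; critical value at α = 0.01 is 9.21.
Since 1.984 < 9.21, we fail to reject the null hypothesis — the data are consistent with the 9:3:4 ratio.

1.984; consistent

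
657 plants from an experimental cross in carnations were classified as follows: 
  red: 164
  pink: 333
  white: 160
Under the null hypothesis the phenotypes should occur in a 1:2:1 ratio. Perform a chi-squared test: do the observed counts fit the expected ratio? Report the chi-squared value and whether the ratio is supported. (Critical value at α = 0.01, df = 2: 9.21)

Expected counts for N = 657 under a 1:2:1 ratio (total parts = 4):
  red: 657 × 1/4 = 164.25
  pink: 657 × 2/4 = 328.5
  white: 657 × 1/4 = 164.25
χ² = Σ (O − E)² / E
  red: (164 − 164.25)² / 164.25 = 0.0004
  pink: (333 − 328.5)² / 328.5 = 0.0616
  white: (160 − 164.25)² / 164.25 = 0.1100
χ² = 0.0004 + 0.0616 + 0.1100 = 0.172
Degrees of freedom = 3 − 1 = 2; critical value at α = 0.01 is 9.21.
Since 0.172 < 9.21, we fail to reject the null hypothesis — the data are consistent with the 1:2:1 ratio.

0.172; consistent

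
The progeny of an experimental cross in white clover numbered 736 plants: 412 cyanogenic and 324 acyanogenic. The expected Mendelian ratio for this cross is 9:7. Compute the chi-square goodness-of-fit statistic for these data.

The 9:7 ratio has 16 parts, so with N = 736 the expected counts are:
  cyanogenic: 736 × 9/16 = 414
  acyanogenic: 736 × 7/16 = 322
χ² = Σ (O − E)² / E
  cyanogenic: (412 − 414)² / 414 = 0.0097
  acyanogenic: (324 − 322)² / 322 = 0.0124
χ² = 0.0097 + 0.0124 = 0.0221 ≈ 0.022

0.022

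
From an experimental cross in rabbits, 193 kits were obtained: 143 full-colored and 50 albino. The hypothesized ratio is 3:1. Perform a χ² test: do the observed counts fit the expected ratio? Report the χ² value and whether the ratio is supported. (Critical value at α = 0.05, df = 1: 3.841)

Total ratio parts = 4. Expected numbers out of 193:
  full-colored: 193 × 3/4 = 144.75
  albino: 193 × 1/4 = 48.25
χ² = Σ (O − E)² / E
  full-colored: (143 − 144.75)² / 144.75 = 0.0212
  albino: (50 − 48.25)² / 48.25 = 0.0635
χ² = 0.0212 + 0.0635 = 0.0847 ≈ 0.085
Degrees of freedom = 2 − 1 = 1; critical value at α = 0.05 is 3.841.
Since 0.085 < 3.841, we fail to reject the null hypothesis — the data are consistent with the 3:1 ratio.

0.085; consistent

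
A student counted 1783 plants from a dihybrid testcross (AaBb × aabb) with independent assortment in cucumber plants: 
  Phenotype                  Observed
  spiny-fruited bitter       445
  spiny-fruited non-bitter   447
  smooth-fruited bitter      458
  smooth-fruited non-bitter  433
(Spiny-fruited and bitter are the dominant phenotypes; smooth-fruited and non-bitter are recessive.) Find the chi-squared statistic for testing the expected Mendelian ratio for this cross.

0.706

A dihybrid testcross with independent assortment gives a 1:1:1:1 ratio.
Total ratio parts = 4. Expected numbers out of 1783:
  spiny-fruited bitter: 1783 × 1/4 = 445.75
  spiny-fruited non-bitter: 1783 × 1/4 = 445.75
  smooth-fruited bitter: 1783 × 1/4 = 445.75
  smooth-fruited non-bitter: 1783 × 1/4 = 445.75
χ² = Σ (O − E)² / E
  spiny-fruited bitter: (445 − 445.75)² / 445.75 = 0.0013
  spiny-fruited non-bitter: (447 − 445.75)² / 445.75 = 0.0035
  smooth-fruited bitter: (458 − 445.75)² / 445.75 = 0.3367
  smooth-fruited non-bitter: (433 − 445.75)² / 445.75 = 0.3647
χ² = 0.0013 + 0.0035 + 0.3367 + 0.3647 = 0.7062 ≈ 0.706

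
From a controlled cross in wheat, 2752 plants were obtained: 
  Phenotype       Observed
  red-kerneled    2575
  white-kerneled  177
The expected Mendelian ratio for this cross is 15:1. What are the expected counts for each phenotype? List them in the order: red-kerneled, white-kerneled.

Expected counts for N = 2752 under a 15:1 ratio (total parts = 16):
  red-kerneled: 2752 × 15/16 = 2580
  white-kerneled: 2752 × 1/16 = 172

2580, 172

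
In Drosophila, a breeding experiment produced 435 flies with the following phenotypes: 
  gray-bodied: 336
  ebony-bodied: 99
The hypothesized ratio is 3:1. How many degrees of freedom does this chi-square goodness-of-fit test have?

A goodness-of-fit test with 2 phenotype classes has df = 2 − 1 = 1.

1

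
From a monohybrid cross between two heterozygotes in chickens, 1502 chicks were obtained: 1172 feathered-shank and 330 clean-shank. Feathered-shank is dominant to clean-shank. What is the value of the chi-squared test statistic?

7.351

For a monohybrid cross between heterozygotes with complete dominance, the expected phenotypic ratio is 3:1.
Expected counts for N = 1502 under a 3:1 ratio (total parts = 4):
  feathered-shank: 1502 × 3/4 = 1126.5
  clean-shank: 1502 × 1/4 = 375.5
χ² = Σ (O − E)² / E
  feathered-shank: (1172 − 1126.5)² / 1126.5 = 1.8378
  clean-shank: (330 − 375.5)² / 375.5 = 5.5133
χ² = 1.8378 + 5.5133 = 7.3511 ≈ 7.351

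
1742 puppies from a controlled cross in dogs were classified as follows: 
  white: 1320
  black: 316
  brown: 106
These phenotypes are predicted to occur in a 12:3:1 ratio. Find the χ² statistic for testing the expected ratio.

Expected counts for N = 1742 under a 12:3:1 ratio (total parts = 16):
  white: 1742 × 12/16 = 1306.5
  black: 1742 × 3/16 = 326.625
  brown: 1742 × 1/16 = 108.875
χ² = Σ (O − E)² / E
  white: (1320 − 1306.5)² / 1306.5 = 0.1395
  black: (316 − 326.625)² / 326.625 = 0.3456
  brown: (106 − 108.875)² / 108.875 = 0.0759
χ² = 0.1395 + 0.3456 + 0.0759 = 0.561

0.561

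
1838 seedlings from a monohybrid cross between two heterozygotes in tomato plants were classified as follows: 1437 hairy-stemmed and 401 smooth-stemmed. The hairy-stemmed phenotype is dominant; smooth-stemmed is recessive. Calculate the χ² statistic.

9.930

For a monohybrid cross between heterozygotes with complete dominance, the expected phenotypic ratio is 3:1.
The 3:1 ratio has 4 parts, so with N = 1838 the expected counts are:
  hairy-stemmed: 1838 × 3/4 = 1378.5
  smooth-stemmed: 1838 × 1/4 = 459.5
χ² = Σ (O − E)² / E
  hairy-stemmed: (1437 − 1378.5)² / 1378.5 = 2.4826
  smooth-stemmed: (401 − 459.5)² / 459.5 = 7.4478
χ² = 2.4826 + 7.4478 = 9.9304 ≈ 9.930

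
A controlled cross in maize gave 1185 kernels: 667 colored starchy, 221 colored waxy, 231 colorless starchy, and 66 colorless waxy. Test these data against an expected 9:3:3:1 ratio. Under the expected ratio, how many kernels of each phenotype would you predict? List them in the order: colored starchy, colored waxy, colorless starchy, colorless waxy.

666.5625, 222.1875, 222.1875, 74.0625

Under the 9:3:3:1 hypothesis (Σ ratio = 16, N = 1185):
  colored starchy: 1185 × 9/16 = 666.5625
  colored waxy: 1185 × 3/16 = 222.1875
  colorless starchy: 1185 × 3/16 = 222.1875
  colorless waxy: 1185 × 1/16 = 74.0625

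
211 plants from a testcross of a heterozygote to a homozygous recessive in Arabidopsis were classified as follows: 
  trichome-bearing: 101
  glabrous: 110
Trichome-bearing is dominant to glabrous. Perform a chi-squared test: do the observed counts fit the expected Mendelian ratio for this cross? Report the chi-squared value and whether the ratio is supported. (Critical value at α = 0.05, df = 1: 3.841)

0.384; consistent

A testcross of a heterozygote (Aa × aa) gives a 1:1 phenotypic ratio.
Expected counts for N = 211 under a 1:1 ratio (total parts = 2):
  trichome-bearing: 211 × 1/2 = 105.5
  glabrous: 211 × 1/2 = 105.5
χ² = Σ (O − E)² / E
  trichome-bearing: (101 − 105.5)² / 105.5 = 0.1919
  glabrous: (110 − 105.5)² / 105.5 = 0.1919
χ² = 0.1919 + 0.1919 = 0.3838 ≈ 0.384
Degrees of freedom = 2 − 1 = 1; critical value at α = 0.05 is 3.841.
Since 0.384 < 3.841, we fail to reject the null hypothesis — the data are consistent with the 1:1 ratio.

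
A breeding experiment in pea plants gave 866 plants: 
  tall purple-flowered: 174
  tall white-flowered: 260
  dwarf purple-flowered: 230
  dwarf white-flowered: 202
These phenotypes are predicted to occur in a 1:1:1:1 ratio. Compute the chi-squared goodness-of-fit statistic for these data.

18.896

Expected counts for N = 866 under a 1:1:1:1 ratio (total parts = 4):
  tall purple-flowered: 866 × 1/4 = 216.5
  tall white-flowered: 866 × 1/4 = 216.5
  dwarf purple-flowered: 866 × 1/4 = 216.5
  dwarf white-flowered: 866 × 1/4 = 216.5
χ² = Σ (O − E)² / E
  tall purple-flowered: (174 − 216.5)² / 216.5 = 8.3430
  tall white-flowered: (260 − 216.5)² / 216.5 = 8.7402
  dwarf purple-flowered: (230 − 216.5)² / 216.5 = 0.8418
  dwarf white-flowered: (202 − 216.5)² / 216.5 = 0.9711
χ² = 8.3430 + 8.7402 + 0.8418 + 0.9711 = 18.8961 ≈ 18.896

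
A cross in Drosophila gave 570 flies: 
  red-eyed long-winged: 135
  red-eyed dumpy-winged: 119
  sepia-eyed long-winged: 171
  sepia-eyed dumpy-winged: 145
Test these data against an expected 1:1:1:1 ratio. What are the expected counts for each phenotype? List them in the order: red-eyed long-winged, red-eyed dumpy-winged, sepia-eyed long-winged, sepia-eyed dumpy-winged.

142.5, 142.5, 142.5, 142.5

The 1:1:1:1 ratio has 4 parts, so with N = 570 the expected counts are:
  red-eyed long-winged: 570 × 1/4 = 142.5
  red-eyed dumpy-winged: 570 × 1/4 = 142.5
  sepia-eyed long-winged: 570 × 1/4 = 142.5
  sepia-eyed dumpy-winged: 570 × 1/4 = 142.5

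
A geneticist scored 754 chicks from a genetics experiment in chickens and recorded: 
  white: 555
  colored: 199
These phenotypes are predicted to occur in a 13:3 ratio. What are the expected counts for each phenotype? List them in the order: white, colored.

612.625, 141.375

Under the 13:3 hypothesis (Σ ratio = 16, N = 754):
  white: 754 × 13/16 = 612.625
  colored: 754 × 3/16 = 141.375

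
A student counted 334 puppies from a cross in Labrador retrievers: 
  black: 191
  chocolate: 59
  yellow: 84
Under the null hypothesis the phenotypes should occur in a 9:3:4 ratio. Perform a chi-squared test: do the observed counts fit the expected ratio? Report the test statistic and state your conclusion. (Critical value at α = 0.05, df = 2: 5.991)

Under the 9:3:4 hypothesis (Σ ratio = 16, N = 334):
  black: 334 × 9/16 = 187.875
  chocolate: 334 × 3/16 = 62.625
  yellow: 334 × 4/16 = 83.5
χ² = Σ (O − E)² / E
  black: (191 − 187.875)² / 187.875 = 0.0520
  chocolate: (59 − 62.625)² / 62.625 = 0.2098
  yellow: (84 − 83.5)² / 83.5 = 0.0030
χ² = 0.0520 + 0.2098 + 0.0030 = 0.2648 ≈ 0.265
Degrees of freedom = 3 − 1 = 2; critical value at α = 0.05 is 5.991.
Since 0.265 < 5.991, we fail to reject the null hypothesis — the data are consistent with the 9:3:4 ratio.

0.265; consistent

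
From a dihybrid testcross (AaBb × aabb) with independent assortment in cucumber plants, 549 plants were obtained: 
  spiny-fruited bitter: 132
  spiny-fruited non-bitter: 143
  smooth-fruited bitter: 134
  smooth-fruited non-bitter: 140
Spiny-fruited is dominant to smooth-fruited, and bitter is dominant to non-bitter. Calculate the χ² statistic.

A dihybrid testcross with independent assortment gives a 1:1:1:1 ratio.
The 1:1:1:1 ratio has 4 parts, so with N = 549 the expected counts are:
  spiny-fruited bitter: 549 × 1/4 = 137.25
  spiny-fruited non-bitter: 549 × 1/4 = 137.25
  smooth-fruited bitter: 549 × 1/4 = 137.25
  smooth-fruited non-bitter: 549 × 1/4 = 137.25
χ² = Σ (O − E)² / E
  spiny-fruited bitter: (132 − 137.25)² / 137.25 = 0.2008
  spiny-fruited non-bitter: (143 − 137.25)² / 137.25 = 0.2409
  smooth-fruited bitter: (134 − 137.25)² / 137.25 = 0.0770
  smooth-fruited non-bitter: (140 − 137.25)² / 137.25 = 0.0551
χ² = 0.2008 + 0.2409 + 0.0770 + 0.0551 = 0.5738 ≈ 0.574

0.574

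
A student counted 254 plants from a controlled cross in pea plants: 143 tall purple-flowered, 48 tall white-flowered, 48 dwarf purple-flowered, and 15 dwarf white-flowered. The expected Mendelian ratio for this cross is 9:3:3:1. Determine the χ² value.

0.054

Under the 9:3:3:1 hypothesis (Σ ratio = 16, N = 254):
  tall purple-flowered: 254 × 9/16 = 142.875
  tall white-flowered: 254 × 3/16 = 47.625
  dwarf purple-flowered: 254 × 3/16 = 47.625
  dwarf white-flowered: 254 × 1/16 = 15.875
χ² = Σ (O − E)² / E
  tall purple-flowered: (143 − 142.875)² / 142.875 = 0.0001
  tall white-flowered: (48 − 47.625)² / 47.625 = 0.0030
  dwarf purple-flowered: (48 − 47.625)² / 47.625 = 0.0030
  dwarf white-flowered: (15 − 15.875)² / 15.875 = 0.0482
χ² = 0.0001 + 0.0030 + 0.0030 + 0.0482 = 0.0543 ≈ 0.054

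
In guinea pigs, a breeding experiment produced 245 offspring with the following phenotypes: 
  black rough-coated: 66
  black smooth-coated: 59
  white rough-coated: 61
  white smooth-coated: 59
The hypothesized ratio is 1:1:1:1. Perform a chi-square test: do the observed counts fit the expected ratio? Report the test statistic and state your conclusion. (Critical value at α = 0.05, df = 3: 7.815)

0.535; consistent

Expected counts for N = 245 under a 1:1:1:1 ratio (total parts = 4):
  black rough-coated: 245 × 1/4 = 61.25
  black smooth-coated: 245 × 1/4 = 61.25
  white rough-coated: 245 × 1/4 = 61.25
  white smooth-coated: 245 × 1/4 = 61.25
χ² = Σ (O − E)² / E
  black rough-coated: (66 − 61.25)² / 61.25 = 0.3684
  black smooth-coated: (59 − 61.25)² / 61.25 = 0.0827
  white rough-coated: (61 − 61.25)² / 61.25 = 0.0010
  white smooth-coated: (59 − 61.25)² / 61.25 = 0.0827
χ² = 0.3684 + 0.0827 + 0.0010 + 0.0827 = 0.5348 ≈ 0.535
Degrees of freedom = 4 − 1 = 3; critical value at α = 0.05 is 7.815.
Since 0.535 < 7.815, we fail to reject the null hypothesis — the data are consistent with the 1:1:1:1 ratio.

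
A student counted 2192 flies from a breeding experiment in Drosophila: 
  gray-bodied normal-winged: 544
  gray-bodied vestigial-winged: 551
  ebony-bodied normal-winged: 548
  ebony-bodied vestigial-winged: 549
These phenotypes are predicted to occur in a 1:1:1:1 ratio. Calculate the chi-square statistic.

0.047

The 1:1:1:1 ratio has 4 parts, so with N = 2192 the expected counts are:
  gray-bodied normal-winged: 2192 × 1/4 = 548
  gray-bodied vestigial-winged: 2192 × 1/4 = 548
  ebony-bodied normal-winged: 2192 × 1/4 = 548
  ebony-bodied vestigial-winged: 2192 × 1/4 = 548
χ² = Σ (O − E)² / E
  gray-bodied normal-winged: (544 − 548)² / 548 = 0.0292
  gray-bodied vestigial-winged: (551 − 548)² / 548 = 0.0164
  ebony-bodied normal-winged: (548 − 548)² / 548 = 0.0000
  ebony-bodied vestigial-winged: (549 − 548)² / 548 = 0.0018
χ² = 0.0292 + 0.0164 + 0.0000 + 0.0018 = 0.0474 ≈ 0.047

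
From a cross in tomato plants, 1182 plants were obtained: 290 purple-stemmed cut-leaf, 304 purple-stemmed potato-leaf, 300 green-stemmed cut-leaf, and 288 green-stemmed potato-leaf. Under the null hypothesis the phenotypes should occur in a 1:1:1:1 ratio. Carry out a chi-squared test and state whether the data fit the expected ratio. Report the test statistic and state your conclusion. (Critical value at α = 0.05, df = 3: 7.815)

Expected counts for N = 1182 under a 1:1:1:1 ratio (total parts = 4):
  purple-stemmed cut-leaf: 1182 × 1/4 = 295.5
  purple-stemmed potato-leaf: 1182 × 1/4 = 295.5
  green-stemmed cut-leaf: 1182 × 1/4 = 295.5
  green-stemmed potato-leaf: 1182 × 1/4 = 295.5
χ² = Σ (O − E)² / E
  purple-stemmed cut-leaf: (290 − 295.5)² / 295.5 = 0.1024
  purple-stemmed potato-leaf: (304 − 295.5)² / 295.5 = 0.2445
  green-stemmed cut-leaf: (300 − 295.5)² / 295.5 = 0.0685
  green-stemmed potato-leaf: (288 − 295.5)² / 295.5 = 0.1904
χ² = 0.1024 + 0.2445 + 0.0685 + 0.1904 = 0.6058 ≈ 0.606
Degrees of freedom = 4 − 1 = 3; critical value at α = 0.05 is 7.815.
Since 0.606 < 7.815, we fail to reject the null hypothesis — the data are consistent with the 1:1:1:1 ratio.

0.606; consistent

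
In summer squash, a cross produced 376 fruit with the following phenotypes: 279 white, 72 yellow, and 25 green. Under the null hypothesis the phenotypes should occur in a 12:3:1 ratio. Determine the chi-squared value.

Under the 12:3:1 hypothesis (Σ ratio = 16, N = 376):
  white: 376 × 12/16 = 282
  yellow: 376 × 3/16 = 70.5
  green: 376 × 1/16 = 23.5
χ² = Σ (O − E)² / E
  white: (279 − 282)² / 282 = 0.0319
  yellow: (72 − 70.5)² / 70.5 = 0.0319
  green: (25 − 23.5)² / 23.5 = 0.0957
χ² = 0.0319 + 0.0319 + 0.0957 = 0.1595 ≈ 0.160

0.160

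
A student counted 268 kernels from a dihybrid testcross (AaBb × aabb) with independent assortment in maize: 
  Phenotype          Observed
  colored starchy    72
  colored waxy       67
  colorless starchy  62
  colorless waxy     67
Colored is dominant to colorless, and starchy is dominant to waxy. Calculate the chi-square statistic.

A dihybrid testcross with independent assortment gives a 1:1:1:1 ratio.
Total ratio parts = 4. Expected numbers out of 268:
  colored starchy: 268 × 1/4 = 67
  colored waxy: 268 × 1/4 = 67
  colorless starchy: 268 × 1/4 = 67
  colorless waxy: 268 × 1/4 = 67
χ² = Σ (O − E)² / E
  colored starchy: (72 − 67)² / 67 = 0.3731
  colored waxy: (67 − 67)² / 67 = 0.0000
  colorless starchy: (62 − 67)² / 67 = 0.3731
  colorless waxy: (67 − 67)² / 67 = 0.0000
χ² = 0.3731 + 0.0000 + 0.3731 + 0.0000 = 0.7462 ≈ 0.746

0.746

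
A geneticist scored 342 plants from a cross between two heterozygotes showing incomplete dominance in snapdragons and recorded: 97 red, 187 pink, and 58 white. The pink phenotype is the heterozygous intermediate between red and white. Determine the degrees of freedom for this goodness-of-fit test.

With incomplete dominance, a heterozygote × heterozygote cross gives a 1:2:1 phenotypic ratio.
A goodness-of-fit test with 3 phenotype classes has df = 3 − 1 = 2.

2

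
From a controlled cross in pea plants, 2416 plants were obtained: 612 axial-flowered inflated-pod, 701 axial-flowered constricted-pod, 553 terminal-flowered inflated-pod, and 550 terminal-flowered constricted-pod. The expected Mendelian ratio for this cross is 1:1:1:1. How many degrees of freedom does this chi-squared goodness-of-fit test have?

A goodness-of-fit test with 4 phenotype classes has df = 4 − 1 = 3.

3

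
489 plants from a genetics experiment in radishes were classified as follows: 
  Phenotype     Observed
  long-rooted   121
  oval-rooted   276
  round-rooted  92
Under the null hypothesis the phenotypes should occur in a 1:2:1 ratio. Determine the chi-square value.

Total ratio parts = 4. Expected numbers out of 489:
  long-rooted: 489 × 1/4 = 122.25
  oval-rooted: 489 × 2/4 = 244.5
  round-rooted: 489 × 1/4 = 122.25
χ² = Σ (O − E)² / E
  long-rooted: (121 − 122.25)² / 122.25 = 0.0128
  oval-rooted: (276 − 244.5)² / 244.5 = 4.0583
  round-rooted: (92 − 122.25)² / 122.25 = 7.4852
χ² = 0.0128 + 4.0583 + 7.4852 = 11.5563 ≈ 11.556

11.556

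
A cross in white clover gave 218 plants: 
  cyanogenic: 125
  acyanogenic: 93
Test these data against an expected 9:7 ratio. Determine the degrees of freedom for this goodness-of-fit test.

A goodness-of-fit test with 2 phenotype classes has df = 2 − 1 = 1.

1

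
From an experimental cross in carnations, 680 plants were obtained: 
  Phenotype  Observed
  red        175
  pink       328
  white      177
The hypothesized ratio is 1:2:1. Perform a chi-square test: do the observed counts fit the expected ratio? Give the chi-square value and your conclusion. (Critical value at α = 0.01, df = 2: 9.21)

0.859; consistent

The 1:2:1 ratio has 4 parts, so with N = 680 the expected counts are:
  red: 680 × 1/4 = 170
  pink: 680 × 2/4 = 340
  white: 680 × 1/4 = 170
χ² = Σ (O − E)² / E
  red: (175 − 170)² / 170 = 0.1471
  pink: (328 − 340)² / 340 = 0.4235
  white: (177 − 170)² / 170 = 0.2882
χ² = 0.1471 + 0.4235 + 0.2882 = 0.8588 ≈ 0.859
Degrees of freedom = 3 − 1 = 2; critical value at α = 0.01 is 9.21.
Since 0.859 < 9.21, we fail to reject the null hypothesis — the data are consistent with the 1:2:1 ratio.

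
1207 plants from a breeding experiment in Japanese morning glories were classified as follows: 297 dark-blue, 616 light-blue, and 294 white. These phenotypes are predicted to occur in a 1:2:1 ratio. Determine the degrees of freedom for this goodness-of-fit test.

2

A goodness-of-fit test with 3 phenotype classes has df = 3 − 1 = 2.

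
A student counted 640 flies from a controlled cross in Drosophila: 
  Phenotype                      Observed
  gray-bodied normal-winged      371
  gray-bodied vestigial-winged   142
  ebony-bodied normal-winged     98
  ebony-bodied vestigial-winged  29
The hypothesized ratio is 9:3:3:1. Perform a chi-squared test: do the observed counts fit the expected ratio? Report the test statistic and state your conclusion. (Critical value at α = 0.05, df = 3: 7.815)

11.428; not consistent

The 9:3:3:1 ratio has 16 parts, so with N = 640 the expected counts are:
  gray-bodied normal-winged: 640 × 9/16 = 360
  gray-bodied vestigial-winged: 640 × 3/16 = 120
  ebony-bodied normal-winged: 640 × 3/16 = 120
  ebony-bodied vestigial-winged: 640 × 1/16 = 40
χ² = Σ (O − E)² / E
  gray-bodied normal-winged: (371 − 360)² / 360 = 0.3361
  gray-bodied vestigial-winged: (142 − 120)² / 120 = 4.0333
  ebony-bodied normal-winged: (98 − 120)² / 120 = 4.0333
  ebony-bodied vestigial-winged: (29 − 40)² / 40 = 3.0250
χ² = 0.3361 + 4.0333 + 4.0333 + 3.0250 = 11.4277 ≈ 11.428
Degrees of freedom = 4 − 1 = 3; critical value at α = 0.05 is 7.815.
Since 11.428 > 7.815, we reject the null hypothesis — the data do not fit the 9:3:3:1 ratio.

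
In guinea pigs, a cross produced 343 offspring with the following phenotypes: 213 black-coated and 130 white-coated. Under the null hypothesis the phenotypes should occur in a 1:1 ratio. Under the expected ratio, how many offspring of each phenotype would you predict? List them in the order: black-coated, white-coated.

171.5, 171.5

The 1:1 ratio has 2 parts, so with N = 343 the expected counts are:
  black-coated: 343 × 1/2 = 171.5
  white-coated: 343 × 1/2 = 171.5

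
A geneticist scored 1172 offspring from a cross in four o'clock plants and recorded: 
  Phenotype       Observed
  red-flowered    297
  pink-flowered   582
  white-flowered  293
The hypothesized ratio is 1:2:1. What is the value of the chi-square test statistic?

The 1:2:1 ratio has 4 parts, so with N = 1172 the expected counts are:
  red-flowered: 1172 × 1/4 = 293
  pink-flowered: 1172 × 2/4 = 586
  white-flowered: 1172 × 1/4 = 293
χ² = Σ (O − E)² / E
  red-flowered: (297 − 293)² / 293 = 0.0546
  pink-flowered: (582 − 586)² / 586 = 0.0273
  white-flowered: (293 − 293)² / 293 = 0.0000
χ² = 0.0546 + 0.0273 + 0.0000 = 0.0819 ≈ 0.082

0.082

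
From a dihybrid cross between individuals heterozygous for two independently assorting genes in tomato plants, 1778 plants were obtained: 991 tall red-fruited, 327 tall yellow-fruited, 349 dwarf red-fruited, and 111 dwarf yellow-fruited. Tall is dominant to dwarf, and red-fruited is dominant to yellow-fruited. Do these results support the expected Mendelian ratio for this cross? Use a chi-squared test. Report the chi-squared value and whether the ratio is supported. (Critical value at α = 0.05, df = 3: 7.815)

0.938; consistent

A dihybrid F₂ with independent assortment and complete dominance at both loci gives a 9:3:3:1 phenotypic ratio.
Total ratio parts = 16. Expected numbers out of 1778:
  tall red-fruited: 1778 × 9/16 = 1000.125
  tall yellow-fruited: 1778 × 3/16 = 333.375
  dwarf red-fruited: 1778 × 3/16 = 333.375
  dwarf yellow-fruited: 1778 × 1/16 = 111.125
χ² = Σ (O − E)² / E
  tall red-fruited: (991 − 1000.125)² / 1000.125 = 0.0833
  tall yellow-fruited: (327 − 333.375)² / 333.375 = 0.1219
  dwarf red-fruited: (349 − 333.375)² / 333.375 = 0.7323
  dwarf yellow-fruited: (111 − 111.125)² / 111.125 = 0.0001
χ² = 0.0833 + 0.1219 + 0.7323 + 0.0001 = 0.9376 ≈ 0.938
Degrees of freedom = 4 − 1 = 3; critical value at α = 0.05 is 7.815.
Since 0.938 < 7.815, we fail to reject the null hypothesis — the data are consistent with the 9:3:3:1 ratio.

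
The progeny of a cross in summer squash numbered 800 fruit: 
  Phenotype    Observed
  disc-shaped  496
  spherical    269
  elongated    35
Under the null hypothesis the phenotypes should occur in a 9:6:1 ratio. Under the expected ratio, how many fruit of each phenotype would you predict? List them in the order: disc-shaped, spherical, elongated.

450, 300, 50

Total ratio parts = 16. Expected numbers out of 800:
  disc-shaped: 800 × 9/16 = 450
  spherical: 800 × 6/16 = 300
  elongated: 800 × 1/16 = 50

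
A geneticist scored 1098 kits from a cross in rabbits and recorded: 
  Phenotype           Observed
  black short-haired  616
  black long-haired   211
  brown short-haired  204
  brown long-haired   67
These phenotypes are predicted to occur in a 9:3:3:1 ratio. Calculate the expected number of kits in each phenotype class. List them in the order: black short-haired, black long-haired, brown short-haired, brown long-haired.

617.625, 205.875, 205.875, 68.625

Expected counts for N = 1098 under a 9:3:3:1 ratio (total parts = 16):
  black short-haired: 1098 × 9/16 = 617.625
  black long-haired: 1098 × 3/16 = 205.875
  brown short-haired: 1098 × 3/16 = 205.875
  brown long-haired: 1098 × 1/16 = 68.625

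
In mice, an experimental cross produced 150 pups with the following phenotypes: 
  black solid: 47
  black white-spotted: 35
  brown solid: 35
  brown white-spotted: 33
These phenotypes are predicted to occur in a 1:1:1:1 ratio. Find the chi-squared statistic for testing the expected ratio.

3.280

Expected counts for N = 150 under a 1:1:1:1 ratio (total parts = 4):
  black solid: 150 × 1/4 = 37.5
  black white-spotted: 150 × 1/4 = 37.5
  brown solid: 150 × 1/4 = 37.5
  brown white-spotted: 150 × 1/4 = 37.5
χ² = Σ (O − E)² / E
  black solid: (47 − 37.5)² / 37.5 = 2.4067
  black white-spotted: (35 − 37.5)² / 37.5 = 0.1667
  brown solid: (35 − 37.5)² / 37.5 = 0.1667
  brown white-spotted: (33 − 37.5)² / 37.5 = 0.5400
χ² = 2.4067 + 0.1667 + 0.1667 + 0.5400 = 3.2801 ≈ 3.280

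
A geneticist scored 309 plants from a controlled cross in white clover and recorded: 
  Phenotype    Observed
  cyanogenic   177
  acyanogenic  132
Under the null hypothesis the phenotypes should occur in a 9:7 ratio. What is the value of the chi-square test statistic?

0.134

Under the 9:7 hypothesis (Σ ratio = 16, N = 309):
  cyanogenic: 309 × 9/16 = 173.8125
  acyanogenic: 309 × 7/16 = 135.1875
χ² = Σ (O − E)² / E
  cyanogenic: (177 − 173.8125)² / 173.8125 = 0.0585
  acyanogenic: (132 − 135.1875)² / 135.1875 = 0.0752
χ² = 0.0585 + 0.0752 = 0.1337 ≈ 0.134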